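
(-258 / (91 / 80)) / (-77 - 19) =215 / 91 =2.36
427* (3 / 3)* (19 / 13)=624.08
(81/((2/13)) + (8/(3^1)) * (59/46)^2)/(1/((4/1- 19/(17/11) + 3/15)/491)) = -8.75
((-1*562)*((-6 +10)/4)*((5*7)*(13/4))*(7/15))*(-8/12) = 178997/9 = 19888.56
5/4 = 1.25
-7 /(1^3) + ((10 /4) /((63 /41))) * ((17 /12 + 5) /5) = -1061 /216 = -4.91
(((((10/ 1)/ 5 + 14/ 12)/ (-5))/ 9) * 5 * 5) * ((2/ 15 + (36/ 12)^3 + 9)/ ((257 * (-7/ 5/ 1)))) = 25745/ 145719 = 0.18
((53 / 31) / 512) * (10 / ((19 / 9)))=0.02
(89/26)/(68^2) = 89/120224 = 0.00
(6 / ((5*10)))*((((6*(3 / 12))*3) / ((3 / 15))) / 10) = 27 / 100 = 0.27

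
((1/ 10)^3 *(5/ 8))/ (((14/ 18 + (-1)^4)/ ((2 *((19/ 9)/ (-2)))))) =-19/ 25600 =-0.00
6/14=3/7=0.43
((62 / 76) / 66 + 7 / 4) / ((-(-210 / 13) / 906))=433823 / 4389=98.84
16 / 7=2.29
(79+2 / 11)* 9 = 7839 / 11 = 712.64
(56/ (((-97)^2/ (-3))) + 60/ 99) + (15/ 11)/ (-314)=56924299/ 97496058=0.58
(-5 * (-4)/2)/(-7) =-10/7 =-1.43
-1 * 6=-6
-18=-18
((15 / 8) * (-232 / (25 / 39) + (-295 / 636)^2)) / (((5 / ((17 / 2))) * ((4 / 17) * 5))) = -1057076508887 / 1078656000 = -979.99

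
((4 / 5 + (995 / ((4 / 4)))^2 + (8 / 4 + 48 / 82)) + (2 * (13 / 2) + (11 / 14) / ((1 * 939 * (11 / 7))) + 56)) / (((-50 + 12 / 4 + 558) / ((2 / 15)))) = 381177592597 / 1475474175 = 258.34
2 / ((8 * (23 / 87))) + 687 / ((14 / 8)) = 253425 / 644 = 393.52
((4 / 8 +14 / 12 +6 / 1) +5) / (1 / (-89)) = -3382 / 3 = -1127.33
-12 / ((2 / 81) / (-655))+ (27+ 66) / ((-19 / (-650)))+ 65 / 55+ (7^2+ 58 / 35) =2352236402 / 7315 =321563.42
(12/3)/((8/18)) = 9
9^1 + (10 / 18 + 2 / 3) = 92 / 9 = 10.22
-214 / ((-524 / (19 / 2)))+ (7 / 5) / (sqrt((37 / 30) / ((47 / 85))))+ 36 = 7 * sqrt(177378) / 3145+ 20897 / 524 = 40.82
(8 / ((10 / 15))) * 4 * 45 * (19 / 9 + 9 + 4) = 32640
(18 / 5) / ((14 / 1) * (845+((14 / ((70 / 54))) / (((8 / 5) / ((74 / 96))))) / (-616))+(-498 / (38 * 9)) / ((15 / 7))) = 8667648 / 28480933589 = 0.00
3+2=5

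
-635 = -635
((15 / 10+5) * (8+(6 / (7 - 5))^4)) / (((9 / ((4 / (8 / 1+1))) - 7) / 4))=9256 / 53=174.64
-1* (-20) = 20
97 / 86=1.13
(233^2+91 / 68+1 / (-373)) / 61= 890.01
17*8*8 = 1088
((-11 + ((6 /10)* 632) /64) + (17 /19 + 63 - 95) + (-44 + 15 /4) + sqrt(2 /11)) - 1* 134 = -159927 /760 + sqrt(22) /11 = -210.00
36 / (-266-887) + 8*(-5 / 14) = -23312 / 8071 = -2.89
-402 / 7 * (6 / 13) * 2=-53.01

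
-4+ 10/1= 6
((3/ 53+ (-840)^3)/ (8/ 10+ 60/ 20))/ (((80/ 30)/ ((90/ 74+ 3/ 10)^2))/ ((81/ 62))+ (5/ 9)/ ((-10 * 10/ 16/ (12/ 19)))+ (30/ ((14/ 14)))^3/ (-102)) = 60060055962422609775/ 101608095264548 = 591095.19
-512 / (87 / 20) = -10240 / 87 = -117.70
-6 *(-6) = 36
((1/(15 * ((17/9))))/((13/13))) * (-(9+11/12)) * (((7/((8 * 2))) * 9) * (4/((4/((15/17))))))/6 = -441/2176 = -0.20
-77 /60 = -1.28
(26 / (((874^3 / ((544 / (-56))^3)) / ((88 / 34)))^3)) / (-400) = 1710704051843072 / 586347802069906001442012283048475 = 0.00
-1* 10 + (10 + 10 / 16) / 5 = -63 / 8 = -7.88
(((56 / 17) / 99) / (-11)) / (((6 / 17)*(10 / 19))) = -266 / 16335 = -0.02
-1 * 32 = -32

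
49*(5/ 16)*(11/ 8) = 21.05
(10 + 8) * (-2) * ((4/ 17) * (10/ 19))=-4.46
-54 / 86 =-27 / 43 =-0.63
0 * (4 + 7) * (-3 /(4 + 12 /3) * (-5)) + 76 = 76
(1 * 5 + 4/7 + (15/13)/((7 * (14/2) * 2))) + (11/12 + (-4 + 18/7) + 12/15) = 224401/38220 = 5.87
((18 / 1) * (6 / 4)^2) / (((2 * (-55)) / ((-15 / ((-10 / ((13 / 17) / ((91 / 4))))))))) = -243 / 13090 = -0.02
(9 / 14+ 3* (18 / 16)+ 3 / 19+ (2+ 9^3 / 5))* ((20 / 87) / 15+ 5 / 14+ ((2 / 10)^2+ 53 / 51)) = 1822701538823 / 8261694000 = 220.62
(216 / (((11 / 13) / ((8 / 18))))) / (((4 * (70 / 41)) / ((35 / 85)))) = 6396 / 935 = 6.84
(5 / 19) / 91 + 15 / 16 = 26015 / 27664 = 0.94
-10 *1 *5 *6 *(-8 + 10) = -600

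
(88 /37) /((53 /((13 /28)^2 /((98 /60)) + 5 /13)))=1418945 /61208693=0.02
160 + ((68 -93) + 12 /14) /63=70391 /441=159.62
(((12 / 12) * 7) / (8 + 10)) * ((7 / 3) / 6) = 49 / 324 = 0.15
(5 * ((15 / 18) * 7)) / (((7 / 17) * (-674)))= -425 / 4044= -0.11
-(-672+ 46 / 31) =20786 / 31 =670.52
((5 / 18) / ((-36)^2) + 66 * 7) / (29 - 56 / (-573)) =2058510331 / 129649248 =15.88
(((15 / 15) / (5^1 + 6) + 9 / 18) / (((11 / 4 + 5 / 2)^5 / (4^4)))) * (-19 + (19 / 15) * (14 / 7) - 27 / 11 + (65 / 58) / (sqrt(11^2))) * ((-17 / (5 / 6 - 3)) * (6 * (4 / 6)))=-1605221482496 / 71655552045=-22.40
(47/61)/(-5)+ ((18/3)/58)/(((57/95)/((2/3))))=-1039/26535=-0.04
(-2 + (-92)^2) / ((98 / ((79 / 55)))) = 124.03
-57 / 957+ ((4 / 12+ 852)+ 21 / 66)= 148351 / 174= 852.59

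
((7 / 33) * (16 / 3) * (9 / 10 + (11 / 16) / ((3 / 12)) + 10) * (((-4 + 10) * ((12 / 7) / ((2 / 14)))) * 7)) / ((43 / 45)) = 3852576 / 473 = 8144.98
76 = 76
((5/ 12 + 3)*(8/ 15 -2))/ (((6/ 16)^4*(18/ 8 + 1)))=-3694592/ 47385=-77.97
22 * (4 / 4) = 22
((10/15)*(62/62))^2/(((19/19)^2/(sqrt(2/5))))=4*sqrt(10)/45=0.28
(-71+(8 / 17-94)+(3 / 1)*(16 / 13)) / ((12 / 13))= -174.24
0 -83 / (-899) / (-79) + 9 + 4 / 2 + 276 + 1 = 20453965 / 71021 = 288.00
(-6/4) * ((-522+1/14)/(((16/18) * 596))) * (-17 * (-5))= 16769565/133504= 125.61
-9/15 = -3/5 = -0.60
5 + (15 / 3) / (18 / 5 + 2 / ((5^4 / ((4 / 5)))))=71915 / 11258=6.39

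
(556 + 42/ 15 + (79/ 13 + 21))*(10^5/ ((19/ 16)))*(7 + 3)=121862400000/ 247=493370040.49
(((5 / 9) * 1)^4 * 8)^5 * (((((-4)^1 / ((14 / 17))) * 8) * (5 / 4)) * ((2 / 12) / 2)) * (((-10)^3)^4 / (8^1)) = -33203125000000000000000000000000 / 255310974640195504821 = -130049736588.07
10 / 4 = 5 / 2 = 2.50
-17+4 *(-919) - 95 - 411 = -4199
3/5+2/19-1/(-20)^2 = 5341/7600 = 0.70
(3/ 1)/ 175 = 3/ 175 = 0.02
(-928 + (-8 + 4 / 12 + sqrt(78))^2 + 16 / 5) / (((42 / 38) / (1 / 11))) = -673759 / 10395 - 874 * sqrt(78) / 693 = -75.95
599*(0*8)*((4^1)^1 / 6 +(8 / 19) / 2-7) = 0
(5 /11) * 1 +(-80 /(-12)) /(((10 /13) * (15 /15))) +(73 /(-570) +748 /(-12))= -111481 /2090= -53.34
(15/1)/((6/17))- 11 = 63/2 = 31.50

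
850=850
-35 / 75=-7 / 15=-0.47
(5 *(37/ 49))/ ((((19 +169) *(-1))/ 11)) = -2035/ 9212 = -0.22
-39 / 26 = -3 / 2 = -1.50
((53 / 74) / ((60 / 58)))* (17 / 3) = 26129 / 6660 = 3.92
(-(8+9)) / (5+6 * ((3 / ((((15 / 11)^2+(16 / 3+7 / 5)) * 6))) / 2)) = -530264 / 161405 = -3.29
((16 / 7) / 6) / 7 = 8 / 147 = 0.05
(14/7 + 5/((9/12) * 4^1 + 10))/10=31/130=0.24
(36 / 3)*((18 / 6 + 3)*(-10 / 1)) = -720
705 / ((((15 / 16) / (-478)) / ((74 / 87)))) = -26599744 / 87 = -305744.18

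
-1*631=-631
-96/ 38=-48/ 19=-2.53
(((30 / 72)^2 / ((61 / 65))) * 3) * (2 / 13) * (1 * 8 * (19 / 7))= 2375 / 1281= 1.85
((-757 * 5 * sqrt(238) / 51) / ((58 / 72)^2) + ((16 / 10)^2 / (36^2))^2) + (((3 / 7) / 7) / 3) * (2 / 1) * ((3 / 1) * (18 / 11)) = 442876124 / 2210236875 - 1635120 * sqrt(238) / 14297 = -1764.18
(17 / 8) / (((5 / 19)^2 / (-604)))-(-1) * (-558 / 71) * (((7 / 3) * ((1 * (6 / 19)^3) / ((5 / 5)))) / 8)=-451288133143 / 24349450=-18533.81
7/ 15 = 0.47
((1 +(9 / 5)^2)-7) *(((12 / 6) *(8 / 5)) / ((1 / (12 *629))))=-8332992 / 125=-66663.94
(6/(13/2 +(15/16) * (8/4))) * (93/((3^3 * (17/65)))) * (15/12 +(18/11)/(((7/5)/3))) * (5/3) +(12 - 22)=51146230/789327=64.80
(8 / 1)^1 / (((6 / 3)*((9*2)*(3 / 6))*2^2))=1 / 9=0.11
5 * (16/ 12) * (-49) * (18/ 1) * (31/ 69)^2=-1883560/ 1587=-1186.87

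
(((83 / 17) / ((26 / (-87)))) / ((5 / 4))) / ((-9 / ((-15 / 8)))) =-2407 / 884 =-2.72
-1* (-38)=38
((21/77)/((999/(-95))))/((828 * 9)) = -95/27296676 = -0.00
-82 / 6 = -41 / 3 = -13.67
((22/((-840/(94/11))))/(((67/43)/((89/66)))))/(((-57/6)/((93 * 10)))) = 5575939/294063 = 18.96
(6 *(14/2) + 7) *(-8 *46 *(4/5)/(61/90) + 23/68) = -88215925/4148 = -21267.10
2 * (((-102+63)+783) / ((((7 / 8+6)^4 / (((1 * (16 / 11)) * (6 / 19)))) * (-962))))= -292552704 / 919903180625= -0.00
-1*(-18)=18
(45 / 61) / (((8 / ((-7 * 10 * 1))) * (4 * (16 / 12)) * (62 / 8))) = -4725 / 30256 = -0.16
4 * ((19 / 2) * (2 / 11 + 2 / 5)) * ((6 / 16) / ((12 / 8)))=304 / 55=5.53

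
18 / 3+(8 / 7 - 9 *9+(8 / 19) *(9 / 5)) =-48611 / 665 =-73.10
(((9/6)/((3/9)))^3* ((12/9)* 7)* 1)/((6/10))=2835/2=1417.50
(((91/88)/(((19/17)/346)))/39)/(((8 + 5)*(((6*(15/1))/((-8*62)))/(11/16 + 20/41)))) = -164016629/40102920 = -4.09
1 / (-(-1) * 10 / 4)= 0.40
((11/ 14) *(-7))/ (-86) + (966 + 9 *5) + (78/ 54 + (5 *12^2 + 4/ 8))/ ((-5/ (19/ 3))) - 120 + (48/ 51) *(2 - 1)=-1773001/ 78948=-22.46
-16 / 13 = -1.23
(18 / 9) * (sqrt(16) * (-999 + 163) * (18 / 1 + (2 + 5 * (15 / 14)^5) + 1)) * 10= -31540564110 / 16807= -1876632.60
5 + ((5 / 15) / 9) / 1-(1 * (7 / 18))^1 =251 / 54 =4.65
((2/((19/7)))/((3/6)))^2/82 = 392/14801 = 0.03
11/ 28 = 0.39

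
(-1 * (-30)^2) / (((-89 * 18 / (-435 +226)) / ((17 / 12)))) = -88825 / 534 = -166.34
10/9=1.11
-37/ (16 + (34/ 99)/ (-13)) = -47619/ 20558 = -2.32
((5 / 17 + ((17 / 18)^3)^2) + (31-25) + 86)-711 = -357330233359 / 578207808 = -618.00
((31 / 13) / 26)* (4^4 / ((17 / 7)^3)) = 1361024 / 830297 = 1.64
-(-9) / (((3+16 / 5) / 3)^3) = 30375 / 29791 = 1.02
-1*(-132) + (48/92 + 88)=5072/23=220.52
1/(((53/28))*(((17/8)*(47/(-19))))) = -4256/42347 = -0.10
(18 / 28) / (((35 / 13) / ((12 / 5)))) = 702 / 1225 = 0.57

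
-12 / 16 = -3 / 4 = -0.75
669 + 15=684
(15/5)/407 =0.01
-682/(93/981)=-7194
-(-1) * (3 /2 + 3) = 9 /2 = 4.50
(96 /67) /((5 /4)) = 384 /335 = 1.15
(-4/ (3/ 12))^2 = 256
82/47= 1.74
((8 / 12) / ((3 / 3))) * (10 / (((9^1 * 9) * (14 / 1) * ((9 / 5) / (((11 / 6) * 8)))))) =2200 / 45927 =0.05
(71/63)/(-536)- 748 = -25258535/33768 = -748.00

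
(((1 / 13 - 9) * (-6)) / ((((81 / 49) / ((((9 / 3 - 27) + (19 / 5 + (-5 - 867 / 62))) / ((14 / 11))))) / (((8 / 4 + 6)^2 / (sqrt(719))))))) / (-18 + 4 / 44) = 12730315136 * sqrt(719) / 2568695805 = 132.89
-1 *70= -70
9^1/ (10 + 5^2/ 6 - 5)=54/ 55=0.98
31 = 31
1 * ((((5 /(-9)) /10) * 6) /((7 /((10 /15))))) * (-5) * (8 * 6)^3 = 122880 /7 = 17554.29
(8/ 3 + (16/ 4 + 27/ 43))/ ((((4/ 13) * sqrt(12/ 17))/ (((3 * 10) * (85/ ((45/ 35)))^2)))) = 21653939125 * sqrt(51)/ 41796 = 3699876.94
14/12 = 7/6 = 1.17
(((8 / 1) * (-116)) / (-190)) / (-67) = -464 / 6365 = -0.07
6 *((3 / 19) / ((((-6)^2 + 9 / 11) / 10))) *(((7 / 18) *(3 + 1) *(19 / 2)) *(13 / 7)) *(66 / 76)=3146 / 513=6.13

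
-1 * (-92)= 92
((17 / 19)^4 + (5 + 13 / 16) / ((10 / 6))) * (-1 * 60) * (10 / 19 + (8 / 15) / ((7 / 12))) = -61850260443 / 173326930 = -356.84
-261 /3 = -87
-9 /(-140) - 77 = -10771 /140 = -76.94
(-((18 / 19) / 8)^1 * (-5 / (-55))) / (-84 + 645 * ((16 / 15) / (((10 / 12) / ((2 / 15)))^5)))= 87890625 / 685192277968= 0.00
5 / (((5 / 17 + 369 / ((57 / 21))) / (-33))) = -53295 / 44006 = -1.21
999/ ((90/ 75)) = 832.50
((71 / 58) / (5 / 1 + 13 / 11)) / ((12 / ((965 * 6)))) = 753665 / 7888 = 95.55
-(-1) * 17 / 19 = 17 / 19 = 0.89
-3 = -3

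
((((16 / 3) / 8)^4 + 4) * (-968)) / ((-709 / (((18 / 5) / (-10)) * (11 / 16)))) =-45254 / 31905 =-1.42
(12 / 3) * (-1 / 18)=-0.22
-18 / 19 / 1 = -0.95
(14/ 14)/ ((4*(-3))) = -1/ 12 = -0.08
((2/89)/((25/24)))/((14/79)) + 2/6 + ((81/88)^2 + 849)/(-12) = -101843812087/1447353600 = -70.37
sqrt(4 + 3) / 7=0.38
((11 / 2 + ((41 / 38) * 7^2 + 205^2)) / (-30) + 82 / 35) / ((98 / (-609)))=8702.71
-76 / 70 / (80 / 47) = -893 / 1400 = -0.64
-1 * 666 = -666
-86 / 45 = -1.91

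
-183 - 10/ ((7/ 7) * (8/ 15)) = -807/ 4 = -201.75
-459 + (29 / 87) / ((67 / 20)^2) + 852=5292931 / 13467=393.03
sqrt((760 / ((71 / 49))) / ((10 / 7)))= 14*sqrt(9443) / 71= 19.16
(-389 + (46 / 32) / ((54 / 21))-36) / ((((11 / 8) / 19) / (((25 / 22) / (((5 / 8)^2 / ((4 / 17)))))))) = -4014.55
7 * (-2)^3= -56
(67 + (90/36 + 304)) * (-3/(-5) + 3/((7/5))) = 35856/35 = 1024.46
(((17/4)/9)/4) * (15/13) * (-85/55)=-1445/6864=-0.21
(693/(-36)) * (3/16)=-231/64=-3.61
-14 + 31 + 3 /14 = 241 /14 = 17.21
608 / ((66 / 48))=4864 / 11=442.18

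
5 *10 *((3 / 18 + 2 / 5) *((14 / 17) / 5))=14 / 3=4.67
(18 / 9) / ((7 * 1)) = 2 / 7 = 0.29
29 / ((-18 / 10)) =-145 / 9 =-16.11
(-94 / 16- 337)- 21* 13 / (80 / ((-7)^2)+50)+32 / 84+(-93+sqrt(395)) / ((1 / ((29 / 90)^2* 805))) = -6459.66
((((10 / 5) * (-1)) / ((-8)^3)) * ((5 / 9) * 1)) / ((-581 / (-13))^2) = 0.00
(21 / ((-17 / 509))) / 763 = -1527 / 1853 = -0.82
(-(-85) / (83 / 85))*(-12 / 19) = -86700 / 1577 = -54.98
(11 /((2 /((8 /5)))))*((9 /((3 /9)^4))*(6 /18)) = 10692 /5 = 2138.40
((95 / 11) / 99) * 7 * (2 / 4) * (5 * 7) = 23275 / 2178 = 10.69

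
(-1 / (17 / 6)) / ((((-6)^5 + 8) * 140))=3 / 9243920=0.00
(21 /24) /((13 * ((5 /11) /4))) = 77 /130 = 0.59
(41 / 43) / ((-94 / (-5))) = 205 / 4042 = 0.05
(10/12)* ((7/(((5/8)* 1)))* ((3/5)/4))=1.40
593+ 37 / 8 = 4781 / 8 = 597.62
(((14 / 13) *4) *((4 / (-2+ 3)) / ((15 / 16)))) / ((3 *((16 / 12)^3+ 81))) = 10752 / 146315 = 0.07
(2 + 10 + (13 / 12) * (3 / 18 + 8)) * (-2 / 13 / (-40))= 0.08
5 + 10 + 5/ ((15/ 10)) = 55/ 3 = 18.33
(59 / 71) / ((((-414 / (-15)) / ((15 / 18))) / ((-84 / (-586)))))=10325 / 2870814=0.00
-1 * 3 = -3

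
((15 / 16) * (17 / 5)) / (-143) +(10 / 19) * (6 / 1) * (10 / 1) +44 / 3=46.22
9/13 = 0.69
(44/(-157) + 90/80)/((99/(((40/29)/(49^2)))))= 5305/1082243547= 0.00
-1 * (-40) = 40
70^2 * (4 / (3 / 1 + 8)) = 19600 / 11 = 1781.82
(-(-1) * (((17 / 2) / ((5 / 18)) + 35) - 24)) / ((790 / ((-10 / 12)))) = -52 / 1185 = -0.04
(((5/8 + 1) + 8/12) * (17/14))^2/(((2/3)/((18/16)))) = 2622675/200704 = 13.07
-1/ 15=-0.07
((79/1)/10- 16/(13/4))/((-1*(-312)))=129/13520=0.01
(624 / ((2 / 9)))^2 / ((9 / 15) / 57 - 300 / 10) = -749062080 / 2849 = -262921.05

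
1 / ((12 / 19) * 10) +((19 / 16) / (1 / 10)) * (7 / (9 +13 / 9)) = 91561 / 11280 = 8.12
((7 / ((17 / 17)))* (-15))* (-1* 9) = 945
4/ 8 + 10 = 10.50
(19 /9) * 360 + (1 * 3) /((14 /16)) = 5344 /7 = 763.43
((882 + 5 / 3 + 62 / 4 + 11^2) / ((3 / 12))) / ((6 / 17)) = 104057 / 9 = 11561.89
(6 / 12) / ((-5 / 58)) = -29 / 5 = -5.80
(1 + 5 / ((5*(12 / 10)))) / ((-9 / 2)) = -11 / 27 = -0.41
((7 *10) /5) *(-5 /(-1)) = 70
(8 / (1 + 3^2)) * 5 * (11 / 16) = 11 / 4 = 2.75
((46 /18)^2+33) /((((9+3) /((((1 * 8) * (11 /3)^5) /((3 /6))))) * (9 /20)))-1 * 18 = 41245258222 /531441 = 77610.23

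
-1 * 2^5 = -32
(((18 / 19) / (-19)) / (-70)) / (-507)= -3 / 2135315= -0.00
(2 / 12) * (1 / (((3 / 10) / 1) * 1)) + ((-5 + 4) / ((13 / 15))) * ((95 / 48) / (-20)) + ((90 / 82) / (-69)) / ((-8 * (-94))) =222262795 / 331875648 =0.67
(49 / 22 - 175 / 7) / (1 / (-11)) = 250.50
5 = 5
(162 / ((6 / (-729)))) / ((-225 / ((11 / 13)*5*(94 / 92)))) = 1130679 / 2990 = 378.15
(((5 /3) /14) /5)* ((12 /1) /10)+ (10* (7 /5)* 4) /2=981 /35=28.03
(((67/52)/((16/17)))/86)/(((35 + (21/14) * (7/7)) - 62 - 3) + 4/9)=-10251/18066880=-0.00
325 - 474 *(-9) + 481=5072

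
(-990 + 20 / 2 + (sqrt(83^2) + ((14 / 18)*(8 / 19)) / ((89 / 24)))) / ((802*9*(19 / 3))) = -4550033 / 231907122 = -0.02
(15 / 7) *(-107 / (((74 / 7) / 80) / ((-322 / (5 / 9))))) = 37210320 / 37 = 1005684.32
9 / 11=0.82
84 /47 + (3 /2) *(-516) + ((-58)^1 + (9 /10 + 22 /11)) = -388837 /470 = -827.31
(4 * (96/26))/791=192/10283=0.02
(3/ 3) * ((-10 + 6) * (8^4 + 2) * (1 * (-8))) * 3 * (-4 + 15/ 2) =1376928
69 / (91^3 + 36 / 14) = 483 / 5275015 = 0.00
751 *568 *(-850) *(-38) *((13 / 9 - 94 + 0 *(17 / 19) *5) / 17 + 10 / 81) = -73313346893.83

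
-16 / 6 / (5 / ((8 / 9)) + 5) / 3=-64 / 765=-0.08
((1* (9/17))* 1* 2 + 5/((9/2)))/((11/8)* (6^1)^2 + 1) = 664/15453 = 0.04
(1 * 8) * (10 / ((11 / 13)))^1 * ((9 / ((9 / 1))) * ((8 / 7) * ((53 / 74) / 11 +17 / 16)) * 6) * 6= 4386.26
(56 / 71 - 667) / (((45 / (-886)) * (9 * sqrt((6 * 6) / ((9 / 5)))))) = 6984781 * sqrt(5) / 47925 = 325.89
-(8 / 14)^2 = -16 / 49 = -0.33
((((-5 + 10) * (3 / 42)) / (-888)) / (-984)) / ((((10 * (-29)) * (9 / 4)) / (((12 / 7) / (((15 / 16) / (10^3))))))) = -200 / 174608217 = -0.00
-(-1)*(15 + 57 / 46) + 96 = 5163 / 46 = 112.24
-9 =-9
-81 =-81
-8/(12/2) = -4/3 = -1.33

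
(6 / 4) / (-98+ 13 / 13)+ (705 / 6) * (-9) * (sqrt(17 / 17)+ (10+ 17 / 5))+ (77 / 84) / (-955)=-16927767617 / 1111620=-15228.02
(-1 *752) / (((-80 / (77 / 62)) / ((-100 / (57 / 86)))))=-3112340 / 1767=-1761.37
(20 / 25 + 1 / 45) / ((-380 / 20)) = -37 / 855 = -0.04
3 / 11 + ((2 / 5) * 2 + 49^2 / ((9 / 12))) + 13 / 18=3171097 / 990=3203.13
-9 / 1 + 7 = -2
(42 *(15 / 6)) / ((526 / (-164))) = -32.74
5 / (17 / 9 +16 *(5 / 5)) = 45 / 161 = 0.28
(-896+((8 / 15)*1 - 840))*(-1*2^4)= 416512 / 15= 27767.47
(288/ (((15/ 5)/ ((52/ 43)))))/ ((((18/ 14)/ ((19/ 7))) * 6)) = 15808/ 387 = 40.85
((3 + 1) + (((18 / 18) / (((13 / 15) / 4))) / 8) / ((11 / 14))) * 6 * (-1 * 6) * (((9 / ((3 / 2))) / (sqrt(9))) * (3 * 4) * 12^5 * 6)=-873292824576 / 143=-6106942829.20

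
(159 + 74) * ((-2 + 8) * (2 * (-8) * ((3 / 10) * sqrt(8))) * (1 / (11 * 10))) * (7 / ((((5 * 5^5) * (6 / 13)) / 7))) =-3562104 * sqrt(2) / 4296875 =-1.17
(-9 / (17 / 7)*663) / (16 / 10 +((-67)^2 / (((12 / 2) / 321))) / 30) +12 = 5617608 / 480419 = 11.69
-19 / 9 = -2.11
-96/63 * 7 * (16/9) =-512/27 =-18.96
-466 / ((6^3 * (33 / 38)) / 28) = -61978 / 891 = -69.56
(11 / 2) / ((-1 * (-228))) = 11 / 456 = 0.02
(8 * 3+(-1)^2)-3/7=172/7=24.57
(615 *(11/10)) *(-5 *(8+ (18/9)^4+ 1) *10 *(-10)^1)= 8456250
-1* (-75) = 75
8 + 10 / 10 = 9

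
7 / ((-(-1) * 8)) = 0.88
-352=-352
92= 92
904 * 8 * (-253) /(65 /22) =-40253312 /65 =-619281.72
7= 7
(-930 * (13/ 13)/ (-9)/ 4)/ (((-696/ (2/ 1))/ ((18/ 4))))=-155/ 464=-0.33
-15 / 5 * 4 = -12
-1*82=-82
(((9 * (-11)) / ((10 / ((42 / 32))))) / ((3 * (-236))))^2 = 480249 / 1425817600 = 0.00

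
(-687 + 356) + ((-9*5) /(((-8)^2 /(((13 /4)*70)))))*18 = -205459 /64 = -3210.30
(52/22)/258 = 13/1419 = 0.01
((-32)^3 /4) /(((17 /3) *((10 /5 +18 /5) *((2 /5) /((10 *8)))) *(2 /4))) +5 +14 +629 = -12210888 /119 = -102612.50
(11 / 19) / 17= 11 / 323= 0.03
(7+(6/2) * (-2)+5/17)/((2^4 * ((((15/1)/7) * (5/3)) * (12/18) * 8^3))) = 0.00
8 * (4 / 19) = 32 / 19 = 1.68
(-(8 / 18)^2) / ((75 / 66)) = -352 / 2025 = -0.17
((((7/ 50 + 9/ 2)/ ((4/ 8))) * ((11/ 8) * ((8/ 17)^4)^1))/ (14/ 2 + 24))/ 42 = 653312/ 1359304275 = 0.00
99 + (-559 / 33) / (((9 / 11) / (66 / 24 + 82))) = -1655.64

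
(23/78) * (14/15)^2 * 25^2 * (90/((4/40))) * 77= 433895000/39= 11125512.82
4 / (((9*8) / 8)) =4 / 9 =0.44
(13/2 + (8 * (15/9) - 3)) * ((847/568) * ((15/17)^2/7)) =916575/328304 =2.79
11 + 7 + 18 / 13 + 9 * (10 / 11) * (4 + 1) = 60.29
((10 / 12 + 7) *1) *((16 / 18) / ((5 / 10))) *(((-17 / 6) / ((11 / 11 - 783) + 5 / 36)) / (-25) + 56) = 14816542448 / 18999225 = 779.85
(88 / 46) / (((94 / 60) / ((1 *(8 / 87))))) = 3520 / 31349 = 0.11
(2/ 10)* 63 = 63/ 5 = 12.60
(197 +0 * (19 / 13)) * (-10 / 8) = -985 / 4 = -246.25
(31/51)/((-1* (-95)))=31/4845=0.01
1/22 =0.05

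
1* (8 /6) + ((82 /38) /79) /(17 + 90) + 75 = 36779126 /481821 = 76.33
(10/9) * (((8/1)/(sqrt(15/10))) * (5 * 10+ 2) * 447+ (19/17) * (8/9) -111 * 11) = -1866610/1377+ 619840 * sqrt(6)/9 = 167343.52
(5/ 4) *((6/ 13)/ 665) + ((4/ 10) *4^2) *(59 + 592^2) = 2243347.20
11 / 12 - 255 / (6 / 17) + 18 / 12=-8641 / 12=-720.08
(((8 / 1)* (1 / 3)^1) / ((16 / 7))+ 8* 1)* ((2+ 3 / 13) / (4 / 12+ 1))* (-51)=-81345 / 104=-782.16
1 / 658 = 0.00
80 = 80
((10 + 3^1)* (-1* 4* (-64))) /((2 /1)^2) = 832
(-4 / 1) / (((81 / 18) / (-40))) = 320 / 9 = 35.56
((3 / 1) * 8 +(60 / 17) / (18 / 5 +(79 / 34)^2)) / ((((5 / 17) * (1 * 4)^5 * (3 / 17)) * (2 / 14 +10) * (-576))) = -35647283 / 453786378240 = -0.00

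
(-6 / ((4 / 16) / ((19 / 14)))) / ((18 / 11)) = -418 / 21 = -19.90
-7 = -7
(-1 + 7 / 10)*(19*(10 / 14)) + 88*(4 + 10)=17191 / 14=1227.93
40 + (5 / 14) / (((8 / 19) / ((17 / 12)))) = 55375 / 1344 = 41.20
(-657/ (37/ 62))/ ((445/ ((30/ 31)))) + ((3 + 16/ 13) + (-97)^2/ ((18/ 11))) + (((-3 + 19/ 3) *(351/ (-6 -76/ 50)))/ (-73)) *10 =15262895844305/ 2643798222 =5773.09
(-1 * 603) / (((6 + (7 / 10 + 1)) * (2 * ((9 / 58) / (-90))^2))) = -13172025.97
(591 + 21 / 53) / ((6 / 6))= 31344 / 53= 591.40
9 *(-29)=-261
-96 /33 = -32 /11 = -2.91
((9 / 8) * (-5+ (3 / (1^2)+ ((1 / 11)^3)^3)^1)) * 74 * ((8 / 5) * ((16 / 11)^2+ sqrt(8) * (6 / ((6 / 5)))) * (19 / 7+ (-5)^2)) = -1218625093613448 * sqrt(2) / 16505633837-155984011982521344 / 9985908471385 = -120033.01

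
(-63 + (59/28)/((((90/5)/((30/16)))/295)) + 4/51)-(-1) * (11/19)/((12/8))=961619/434112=2.22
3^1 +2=5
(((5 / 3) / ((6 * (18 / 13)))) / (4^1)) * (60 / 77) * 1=325 / 8316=0.04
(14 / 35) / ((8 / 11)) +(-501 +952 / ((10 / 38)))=62343 / 20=3117.15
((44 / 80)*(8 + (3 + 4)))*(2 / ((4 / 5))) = 165 / 8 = 20.62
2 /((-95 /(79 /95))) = -158 /9025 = -0.02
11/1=11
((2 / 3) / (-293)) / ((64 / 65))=-65 / 28128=-0.00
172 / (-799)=-172 / 799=-0.22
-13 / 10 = -1.30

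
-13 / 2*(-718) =4667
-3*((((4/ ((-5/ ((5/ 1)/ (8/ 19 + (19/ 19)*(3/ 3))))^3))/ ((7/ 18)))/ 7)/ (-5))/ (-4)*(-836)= -11468248/ 178605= -64.21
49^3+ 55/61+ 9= 7177193/61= 117658.90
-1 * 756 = -756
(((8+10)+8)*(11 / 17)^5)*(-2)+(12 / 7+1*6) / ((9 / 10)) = 26568856 / 9938999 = 2.67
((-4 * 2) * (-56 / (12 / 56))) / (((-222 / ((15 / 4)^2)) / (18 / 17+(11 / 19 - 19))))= 27479200 / 11951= 2299.32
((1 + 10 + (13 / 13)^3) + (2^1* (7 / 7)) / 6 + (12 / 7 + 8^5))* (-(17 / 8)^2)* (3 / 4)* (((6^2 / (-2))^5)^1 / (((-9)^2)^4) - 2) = 148220914015 / 653184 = 226920.61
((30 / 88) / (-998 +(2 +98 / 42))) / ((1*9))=-5 / 131164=-0.00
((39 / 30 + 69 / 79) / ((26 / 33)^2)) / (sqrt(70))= 1869813 * sqrt(70) / 37382800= 0.42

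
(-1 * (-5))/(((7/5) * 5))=5/7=0.71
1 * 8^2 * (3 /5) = 192 /5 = 38.40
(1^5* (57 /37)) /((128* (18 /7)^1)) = 133 /28416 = 0.00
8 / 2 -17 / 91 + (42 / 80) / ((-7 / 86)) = -4799 / 1820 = -2.64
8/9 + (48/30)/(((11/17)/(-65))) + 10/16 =-126097/792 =-159.21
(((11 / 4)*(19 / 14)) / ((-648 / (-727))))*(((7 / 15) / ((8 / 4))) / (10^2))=151943 / 15552000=0.01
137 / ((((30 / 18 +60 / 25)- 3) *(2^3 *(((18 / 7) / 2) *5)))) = 959 / 384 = 2.50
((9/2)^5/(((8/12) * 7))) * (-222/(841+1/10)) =-98316585/942032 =-104.37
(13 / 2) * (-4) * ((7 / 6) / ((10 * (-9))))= 91 / 270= 0.34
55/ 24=2.29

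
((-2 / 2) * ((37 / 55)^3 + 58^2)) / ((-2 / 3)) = 1679208459 / 332750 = 5046.46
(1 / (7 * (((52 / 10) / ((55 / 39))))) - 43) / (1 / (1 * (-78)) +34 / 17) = -304939 / 14105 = -21.62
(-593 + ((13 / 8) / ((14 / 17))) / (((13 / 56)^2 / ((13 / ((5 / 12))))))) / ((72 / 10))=2747 / 36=76.31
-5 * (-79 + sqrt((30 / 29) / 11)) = 395- 5 * sqrt(9570) / 319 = 393.47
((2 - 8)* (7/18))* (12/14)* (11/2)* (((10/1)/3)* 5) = -550/3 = -183.33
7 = 7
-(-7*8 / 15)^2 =-3136 / 225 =-13.94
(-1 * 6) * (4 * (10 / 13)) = -240 / 13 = -18.46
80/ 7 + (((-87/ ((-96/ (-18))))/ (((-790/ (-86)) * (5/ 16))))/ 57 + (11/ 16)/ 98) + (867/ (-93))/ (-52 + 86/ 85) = 45529407997999/ 3952640938400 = 11.52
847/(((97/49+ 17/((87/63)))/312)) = 1313004/71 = 18493.01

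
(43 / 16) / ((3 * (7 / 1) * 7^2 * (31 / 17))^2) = 12427 / 16280739216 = 0.00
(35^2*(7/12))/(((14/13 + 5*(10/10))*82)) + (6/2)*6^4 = 302349043/77736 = 3889.43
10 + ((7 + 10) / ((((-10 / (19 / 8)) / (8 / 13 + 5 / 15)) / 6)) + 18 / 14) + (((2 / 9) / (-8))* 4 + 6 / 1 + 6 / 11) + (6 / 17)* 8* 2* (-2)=-16.56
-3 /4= -0.75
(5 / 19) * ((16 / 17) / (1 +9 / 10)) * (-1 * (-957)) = 765600 / 6137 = 124.75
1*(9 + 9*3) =36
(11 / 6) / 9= 11 / 54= 0.20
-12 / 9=-4 / 3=-1.33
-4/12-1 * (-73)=218/3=72.67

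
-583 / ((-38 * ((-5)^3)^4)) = 0.00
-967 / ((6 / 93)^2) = -929287 / 4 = -232321.75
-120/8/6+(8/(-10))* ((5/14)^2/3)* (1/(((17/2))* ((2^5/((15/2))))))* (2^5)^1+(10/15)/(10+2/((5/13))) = -118045/47481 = -2.49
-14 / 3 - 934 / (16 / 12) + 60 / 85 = -71855 / 102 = -704.46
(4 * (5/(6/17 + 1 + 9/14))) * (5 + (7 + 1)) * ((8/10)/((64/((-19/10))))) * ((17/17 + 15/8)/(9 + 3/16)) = -5083/5250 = -0.97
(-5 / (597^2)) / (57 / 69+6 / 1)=-115 / 55956213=-0.00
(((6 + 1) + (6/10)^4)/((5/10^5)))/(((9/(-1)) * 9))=-142592/81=-1760.40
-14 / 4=-7 / 2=-3.50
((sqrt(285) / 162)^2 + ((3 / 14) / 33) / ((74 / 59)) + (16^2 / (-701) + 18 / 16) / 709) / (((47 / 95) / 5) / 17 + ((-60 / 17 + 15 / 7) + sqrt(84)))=133558529857834927075 / 464149340173660025370816 + 193460161961256675625 * sqrt(21) / 464149340173660025370816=0.00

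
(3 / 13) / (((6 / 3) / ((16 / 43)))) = 24 / 559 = 0.04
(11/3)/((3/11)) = 121/9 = 13.44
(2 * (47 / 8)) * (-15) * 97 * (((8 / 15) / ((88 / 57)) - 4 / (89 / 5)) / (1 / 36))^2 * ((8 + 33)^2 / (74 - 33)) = -63459212092308 / 4792205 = -13242173.92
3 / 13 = 0.23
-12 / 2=-6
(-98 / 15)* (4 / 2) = -196 / 15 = -13.07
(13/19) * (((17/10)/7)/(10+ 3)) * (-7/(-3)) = 17/570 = 0.03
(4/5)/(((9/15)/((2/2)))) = 4/3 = 1.33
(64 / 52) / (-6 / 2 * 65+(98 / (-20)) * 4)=-80 / 13949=-0.01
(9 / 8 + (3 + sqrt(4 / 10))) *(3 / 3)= sqrt(10) / 5 + 33 / 8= 4.76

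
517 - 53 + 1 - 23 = 442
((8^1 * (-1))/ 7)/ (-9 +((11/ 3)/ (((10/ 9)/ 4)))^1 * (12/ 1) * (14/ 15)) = -200/ 24297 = -0.01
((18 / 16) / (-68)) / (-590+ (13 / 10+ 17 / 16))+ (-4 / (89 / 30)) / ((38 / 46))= -4411436145 / 2702850434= -1.63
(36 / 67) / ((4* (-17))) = -9 / 1139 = -0.01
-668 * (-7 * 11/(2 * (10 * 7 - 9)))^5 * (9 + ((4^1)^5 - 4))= 465141909891351/6756770408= 68840.86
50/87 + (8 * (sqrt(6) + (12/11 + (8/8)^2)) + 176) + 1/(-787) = 8 * sqrt(6) + 145586173/753159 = 212.90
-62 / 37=-1.68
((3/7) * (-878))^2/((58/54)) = 187324812/1421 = 131826.05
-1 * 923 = -923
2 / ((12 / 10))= 5 / 3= 1.67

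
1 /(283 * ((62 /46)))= 23 /8773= 0.00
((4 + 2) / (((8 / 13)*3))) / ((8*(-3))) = -13 / 96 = -0.14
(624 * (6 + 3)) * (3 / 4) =4212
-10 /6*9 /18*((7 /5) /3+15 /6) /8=-89 /288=-0.31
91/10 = 9.10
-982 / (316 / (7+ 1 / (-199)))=-341736 / 15721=-21.74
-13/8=-1.62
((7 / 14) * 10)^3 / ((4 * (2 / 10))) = 156.25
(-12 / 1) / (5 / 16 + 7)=-64 / 39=-1.64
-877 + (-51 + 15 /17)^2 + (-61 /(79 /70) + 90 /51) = 36129889 /22831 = 1582.49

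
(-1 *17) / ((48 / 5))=-85 / 48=-1.77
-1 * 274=-274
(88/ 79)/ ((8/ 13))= 143/ 79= 1.81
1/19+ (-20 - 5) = -474/19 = -24.95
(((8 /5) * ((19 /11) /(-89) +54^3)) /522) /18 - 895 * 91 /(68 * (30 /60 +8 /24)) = -551407421669 /390944070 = -1410.45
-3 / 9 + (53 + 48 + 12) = 338 / 3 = 112.67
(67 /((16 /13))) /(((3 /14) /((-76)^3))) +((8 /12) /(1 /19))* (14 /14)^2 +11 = -111518171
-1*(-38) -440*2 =-842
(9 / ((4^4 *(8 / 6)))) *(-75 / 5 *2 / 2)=-405 / 1024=-0.40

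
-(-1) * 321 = 321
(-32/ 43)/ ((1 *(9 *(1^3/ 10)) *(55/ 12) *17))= -256/ 24123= -0.01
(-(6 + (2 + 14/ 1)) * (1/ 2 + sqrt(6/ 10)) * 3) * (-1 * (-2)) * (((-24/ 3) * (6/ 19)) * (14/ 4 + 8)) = 36432/ 19 + 72864 * sqrt(15)/ 95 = 4888.01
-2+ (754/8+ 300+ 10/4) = 1579/4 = 394.75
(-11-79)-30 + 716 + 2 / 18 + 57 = 5878 / 9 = 653.11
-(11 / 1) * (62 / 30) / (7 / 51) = -5797 / 35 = -165.63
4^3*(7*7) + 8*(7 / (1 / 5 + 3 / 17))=13139 / 4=3284.75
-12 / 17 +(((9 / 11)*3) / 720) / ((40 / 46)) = -210027 / 299200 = -0.70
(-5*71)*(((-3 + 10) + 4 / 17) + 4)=-67805 / 17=-3988.53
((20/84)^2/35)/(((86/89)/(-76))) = -0.13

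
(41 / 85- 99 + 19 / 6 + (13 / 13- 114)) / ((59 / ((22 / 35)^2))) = -1.40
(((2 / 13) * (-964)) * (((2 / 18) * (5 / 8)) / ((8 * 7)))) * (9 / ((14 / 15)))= -18075 / 10192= -1.77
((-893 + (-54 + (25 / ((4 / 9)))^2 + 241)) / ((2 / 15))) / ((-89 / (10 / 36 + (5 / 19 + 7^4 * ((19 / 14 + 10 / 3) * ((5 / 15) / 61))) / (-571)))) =-35.12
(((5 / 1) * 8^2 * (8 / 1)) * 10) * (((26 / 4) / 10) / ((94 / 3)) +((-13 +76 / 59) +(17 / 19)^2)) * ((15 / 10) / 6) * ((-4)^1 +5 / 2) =104659521360 / 1001053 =104549.43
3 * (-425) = -1275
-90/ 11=-8.18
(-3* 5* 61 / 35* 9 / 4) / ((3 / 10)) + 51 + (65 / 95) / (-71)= -145.08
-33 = -33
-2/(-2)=1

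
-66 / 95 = -0.69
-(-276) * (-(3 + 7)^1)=-2760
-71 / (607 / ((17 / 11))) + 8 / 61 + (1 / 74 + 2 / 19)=39601933 / 572659582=0.07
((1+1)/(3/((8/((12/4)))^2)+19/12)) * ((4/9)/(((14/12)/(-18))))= -18432/2695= -6.84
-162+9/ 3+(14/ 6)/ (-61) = -29104/ 183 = -159.04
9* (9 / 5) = 81 / 5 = 16.20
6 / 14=3 / 7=0.43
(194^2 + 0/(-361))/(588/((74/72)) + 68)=348133/5921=58.80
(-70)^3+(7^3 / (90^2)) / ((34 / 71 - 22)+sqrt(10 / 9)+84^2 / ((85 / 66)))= -75339412608575416190183 / 219648433266121815 - 499699207* sqrt(10) / 1054312479677384712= -343000.00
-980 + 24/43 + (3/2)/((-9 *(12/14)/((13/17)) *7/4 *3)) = -19331803/19737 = -979.47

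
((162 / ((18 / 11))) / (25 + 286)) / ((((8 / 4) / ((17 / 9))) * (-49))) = -187 / 30478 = -0.01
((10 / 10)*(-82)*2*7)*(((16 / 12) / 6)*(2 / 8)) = -574 / 9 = -63.78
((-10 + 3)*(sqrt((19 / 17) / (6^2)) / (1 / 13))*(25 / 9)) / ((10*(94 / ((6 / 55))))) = -91*sqrt(323) / 316404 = -0.01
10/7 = 1.43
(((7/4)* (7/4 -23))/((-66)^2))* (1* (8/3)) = -595/26136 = -0.02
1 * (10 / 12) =5 / 6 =0.83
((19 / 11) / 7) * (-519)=-9861 / 77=-128.06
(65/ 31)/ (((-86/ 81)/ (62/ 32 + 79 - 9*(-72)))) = -61405695/ 42656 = -1439.56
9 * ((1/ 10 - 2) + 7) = 459/ 10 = 45.90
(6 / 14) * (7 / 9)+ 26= 79 / 3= 26.33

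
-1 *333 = -333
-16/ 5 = -3.20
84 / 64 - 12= -10.69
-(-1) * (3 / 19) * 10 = 30 / 19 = 1.58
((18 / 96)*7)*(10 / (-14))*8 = -15 / 2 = -7.50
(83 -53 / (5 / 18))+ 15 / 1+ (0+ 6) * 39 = 706 / 5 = 141.20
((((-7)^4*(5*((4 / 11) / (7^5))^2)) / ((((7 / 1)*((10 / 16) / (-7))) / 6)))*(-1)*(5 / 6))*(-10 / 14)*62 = -198400 / 99648703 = -0.00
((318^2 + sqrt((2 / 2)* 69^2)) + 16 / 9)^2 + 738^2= 829515143173 / 81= 10240927693.49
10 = 10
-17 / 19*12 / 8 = -51 / 38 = -1.34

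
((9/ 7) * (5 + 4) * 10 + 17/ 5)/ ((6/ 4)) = 8338/ 105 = 79.41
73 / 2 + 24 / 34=1265 / 34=37.21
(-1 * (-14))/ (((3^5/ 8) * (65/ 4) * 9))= 448/ 142155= 0.00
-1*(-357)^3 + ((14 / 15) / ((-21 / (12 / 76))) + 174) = 45499466.99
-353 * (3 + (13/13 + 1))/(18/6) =-1765/3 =-588.33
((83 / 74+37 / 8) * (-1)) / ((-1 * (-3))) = -567 / 296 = -1.92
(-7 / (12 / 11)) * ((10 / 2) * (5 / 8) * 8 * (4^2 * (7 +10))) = -43633.33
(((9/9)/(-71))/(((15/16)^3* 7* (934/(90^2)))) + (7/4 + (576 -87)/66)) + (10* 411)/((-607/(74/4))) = -3599257370713/30994500460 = -116.13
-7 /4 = -1.75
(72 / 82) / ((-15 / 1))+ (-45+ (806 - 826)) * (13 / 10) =-34669 / 410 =-84.56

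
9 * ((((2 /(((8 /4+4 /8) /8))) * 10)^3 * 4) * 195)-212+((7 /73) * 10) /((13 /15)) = 1746397884982 /949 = 1840250669.11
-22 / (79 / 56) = -1232 / 79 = -15.59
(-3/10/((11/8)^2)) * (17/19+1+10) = -21696/11495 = -1.89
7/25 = 0.28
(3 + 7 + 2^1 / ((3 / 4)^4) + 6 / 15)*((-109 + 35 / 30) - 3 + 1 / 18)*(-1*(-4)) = -27006736 / 3645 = -7409.26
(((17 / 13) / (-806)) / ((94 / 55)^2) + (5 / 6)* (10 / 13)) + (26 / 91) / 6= 0.69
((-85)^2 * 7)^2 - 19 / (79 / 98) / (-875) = 25258577422141 / 9875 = 2557830625.03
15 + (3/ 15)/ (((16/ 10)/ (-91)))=29/ 8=3.62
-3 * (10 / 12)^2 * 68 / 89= -425 / 267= -1.59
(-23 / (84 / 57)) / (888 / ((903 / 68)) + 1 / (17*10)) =-1597235 / 6844122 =-0.23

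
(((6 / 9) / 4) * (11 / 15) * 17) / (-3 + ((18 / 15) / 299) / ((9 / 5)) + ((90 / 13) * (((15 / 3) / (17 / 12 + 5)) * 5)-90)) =-4305301 / 136807890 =-0.03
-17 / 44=-0.39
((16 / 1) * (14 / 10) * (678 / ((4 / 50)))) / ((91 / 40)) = 1084800 / 13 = 83446.15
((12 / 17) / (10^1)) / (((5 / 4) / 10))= 48 / 85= 0.56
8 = 8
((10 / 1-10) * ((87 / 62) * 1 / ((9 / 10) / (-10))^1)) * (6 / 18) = 0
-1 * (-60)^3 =216000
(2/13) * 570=1140/13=87.69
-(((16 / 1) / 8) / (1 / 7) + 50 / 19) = -316 / 19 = -16.63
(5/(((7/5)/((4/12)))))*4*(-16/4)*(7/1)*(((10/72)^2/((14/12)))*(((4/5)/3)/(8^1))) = -125/1701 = -0.07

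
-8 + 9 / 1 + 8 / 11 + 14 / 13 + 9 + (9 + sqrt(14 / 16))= 21.74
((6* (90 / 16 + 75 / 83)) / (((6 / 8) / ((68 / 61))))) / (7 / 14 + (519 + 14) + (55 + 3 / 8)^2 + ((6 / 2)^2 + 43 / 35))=660307200 / 40942795021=0.02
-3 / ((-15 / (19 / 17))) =19 / 85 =0.22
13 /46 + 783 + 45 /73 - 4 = 2618901 /3358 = 779.90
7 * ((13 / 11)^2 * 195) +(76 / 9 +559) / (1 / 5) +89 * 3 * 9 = 7782767 / 1089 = 7146.71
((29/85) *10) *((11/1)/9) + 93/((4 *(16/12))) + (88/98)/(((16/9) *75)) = 64816571/2998800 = 21.61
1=1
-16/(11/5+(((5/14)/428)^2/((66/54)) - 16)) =31595576320/27251183451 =1.16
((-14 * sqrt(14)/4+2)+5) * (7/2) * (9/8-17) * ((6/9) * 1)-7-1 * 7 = -6559/24+6223 * sqrt(14)/48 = 211.80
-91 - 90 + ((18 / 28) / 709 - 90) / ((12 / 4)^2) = -1895865 / 9926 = -191.00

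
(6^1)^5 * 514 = 3996864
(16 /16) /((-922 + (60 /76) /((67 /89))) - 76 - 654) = -1273 /2101661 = -0.00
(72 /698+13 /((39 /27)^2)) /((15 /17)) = 7.18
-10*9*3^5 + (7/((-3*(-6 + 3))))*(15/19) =-1246555/57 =-21869.39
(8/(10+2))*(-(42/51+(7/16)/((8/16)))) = -77/68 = -1.13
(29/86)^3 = 24389/636056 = 0.04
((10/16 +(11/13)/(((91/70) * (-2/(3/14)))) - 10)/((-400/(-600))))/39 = -89385/246064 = -0.36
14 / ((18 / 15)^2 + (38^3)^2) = 175 / 37636704818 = 0.00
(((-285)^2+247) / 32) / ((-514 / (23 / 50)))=-29279 / 12850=-2.28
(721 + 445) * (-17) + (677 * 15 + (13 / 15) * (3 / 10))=-483337 / 50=-9666.74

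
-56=-56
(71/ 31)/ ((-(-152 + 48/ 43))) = 3053/ 201128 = 0.02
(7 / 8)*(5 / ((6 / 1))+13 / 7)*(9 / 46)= 339 / 736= 0.46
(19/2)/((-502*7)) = -19/7028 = -0.00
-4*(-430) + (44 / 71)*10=1726.20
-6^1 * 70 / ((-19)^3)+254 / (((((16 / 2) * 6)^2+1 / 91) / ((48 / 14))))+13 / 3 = 1083687529 / 227067195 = 4.77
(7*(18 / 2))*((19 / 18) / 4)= 133 / 8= 16.62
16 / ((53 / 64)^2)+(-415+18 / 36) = -2197589 / 5618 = -391.17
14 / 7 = 2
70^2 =4900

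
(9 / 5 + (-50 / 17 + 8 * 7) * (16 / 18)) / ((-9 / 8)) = -299656 / 6885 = -43.52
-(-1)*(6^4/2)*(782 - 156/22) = 5523552/11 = 502141.09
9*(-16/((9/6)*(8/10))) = -120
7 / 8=0.88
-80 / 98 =-40 / 49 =-0.82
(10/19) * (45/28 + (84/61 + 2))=42565/16226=2.62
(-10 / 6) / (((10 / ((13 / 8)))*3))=-13 / 144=-0.09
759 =759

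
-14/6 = -7/3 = -2.33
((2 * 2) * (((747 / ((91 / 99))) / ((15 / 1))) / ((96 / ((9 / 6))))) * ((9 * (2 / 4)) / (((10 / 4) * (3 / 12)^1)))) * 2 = 48.76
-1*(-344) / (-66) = -5.21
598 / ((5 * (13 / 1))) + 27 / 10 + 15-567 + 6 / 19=-539.78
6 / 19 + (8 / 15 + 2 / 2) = 527 / 285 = 1.85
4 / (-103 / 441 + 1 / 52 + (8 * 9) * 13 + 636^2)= 91728 / 9297361709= 0.00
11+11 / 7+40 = 368 / 7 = 52.57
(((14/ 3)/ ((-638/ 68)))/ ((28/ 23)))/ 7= -0.06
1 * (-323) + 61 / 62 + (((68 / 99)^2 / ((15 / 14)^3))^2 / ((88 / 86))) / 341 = -2643275611255412540101 / 8208530052589968750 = -322.02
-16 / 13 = -1.23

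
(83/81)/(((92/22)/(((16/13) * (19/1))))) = 138776/24219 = 5.73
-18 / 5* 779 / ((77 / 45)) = -126198 / 77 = -1638.94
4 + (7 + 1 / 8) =89 / 8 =11.12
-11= -11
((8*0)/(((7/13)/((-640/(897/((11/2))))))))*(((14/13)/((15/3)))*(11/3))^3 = 0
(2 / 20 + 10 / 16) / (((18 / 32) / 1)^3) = 14848 / 3645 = 4.07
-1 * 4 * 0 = 0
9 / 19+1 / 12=127 / 228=0.56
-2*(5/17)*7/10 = -7/17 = -0.41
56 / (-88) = -0.64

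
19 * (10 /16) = 95 /8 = 11.88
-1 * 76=-76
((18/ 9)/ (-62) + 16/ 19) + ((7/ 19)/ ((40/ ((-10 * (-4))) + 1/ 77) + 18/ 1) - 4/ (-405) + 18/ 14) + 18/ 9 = 3361187141/ 814869720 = 4.12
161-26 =135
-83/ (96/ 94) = -3901/ 48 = -81.27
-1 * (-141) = 141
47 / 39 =1.21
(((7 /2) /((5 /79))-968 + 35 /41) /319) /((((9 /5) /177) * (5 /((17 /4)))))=-238.92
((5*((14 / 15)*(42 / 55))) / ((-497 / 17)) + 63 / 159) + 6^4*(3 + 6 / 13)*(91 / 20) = 4224626357 / 206965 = 20412.27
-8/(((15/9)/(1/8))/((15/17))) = -9/17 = -0.53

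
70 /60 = 7 /6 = 1.17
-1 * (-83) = 83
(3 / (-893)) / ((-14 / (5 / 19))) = 15 / 237538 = 0.00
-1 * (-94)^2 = -8836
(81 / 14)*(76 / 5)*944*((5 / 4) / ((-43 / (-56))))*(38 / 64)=3450438 / 43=80242.74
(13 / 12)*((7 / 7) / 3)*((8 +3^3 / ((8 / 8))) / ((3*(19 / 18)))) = 455 / 114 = 3.99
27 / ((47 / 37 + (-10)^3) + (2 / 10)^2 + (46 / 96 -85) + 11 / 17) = -20379600 / 817118933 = -0.02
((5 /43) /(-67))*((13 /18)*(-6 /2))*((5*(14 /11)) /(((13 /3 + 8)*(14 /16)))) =2600 /1172567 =0.00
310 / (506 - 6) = 31 / 50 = 0.62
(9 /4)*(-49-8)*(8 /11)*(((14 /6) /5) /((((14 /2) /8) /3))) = -8208 /55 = -149.24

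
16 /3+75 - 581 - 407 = -2723 /3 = -907.67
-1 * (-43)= 43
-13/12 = -1.08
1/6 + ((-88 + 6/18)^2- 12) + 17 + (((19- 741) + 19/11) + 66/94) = 64872503/9306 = 6971.04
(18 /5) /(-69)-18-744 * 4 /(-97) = 140868 /11155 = 12.63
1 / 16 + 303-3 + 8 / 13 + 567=180477 / 208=867.68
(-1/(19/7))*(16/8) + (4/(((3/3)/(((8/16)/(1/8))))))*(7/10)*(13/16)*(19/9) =31591/1710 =18.47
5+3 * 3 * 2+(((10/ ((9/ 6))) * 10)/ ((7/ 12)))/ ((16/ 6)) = 461/ 7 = 65.86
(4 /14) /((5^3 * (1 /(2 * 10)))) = 8 /175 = 0.05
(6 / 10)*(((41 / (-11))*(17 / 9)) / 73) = -697 / 12045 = -0.06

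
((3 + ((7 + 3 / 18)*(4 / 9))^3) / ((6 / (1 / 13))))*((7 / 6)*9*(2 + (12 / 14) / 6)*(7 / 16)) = 24328675 / 5458752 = 4.46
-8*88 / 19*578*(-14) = 5696768 / 19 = 299829.89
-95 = -95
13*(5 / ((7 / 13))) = 845 / 7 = 120.71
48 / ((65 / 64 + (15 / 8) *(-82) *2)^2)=196608 / 384748225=0.00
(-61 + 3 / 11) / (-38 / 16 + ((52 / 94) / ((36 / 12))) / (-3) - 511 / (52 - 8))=2260512 / 523001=4.32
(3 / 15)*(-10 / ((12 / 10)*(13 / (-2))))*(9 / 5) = 6 / 13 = 0.46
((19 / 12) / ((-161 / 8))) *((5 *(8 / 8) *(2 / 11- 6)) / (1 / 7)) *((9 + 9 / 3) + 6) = 72960 / 253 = 288.38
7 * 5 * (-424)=-14840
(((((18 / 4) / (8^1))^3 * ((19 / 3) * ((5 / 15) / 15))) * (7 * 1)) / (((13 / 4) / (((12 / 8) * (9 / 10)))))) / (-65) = -96957 / 86528000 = -0.00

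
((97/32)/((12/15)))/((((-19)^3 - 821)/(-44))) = 1067/49152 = 0.02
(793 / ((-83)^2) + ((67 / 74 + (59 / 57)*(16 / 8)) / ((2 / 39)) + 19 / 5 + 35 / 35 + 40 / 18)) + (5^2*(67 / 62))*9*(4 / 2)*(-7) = -90228837409487 / 27023755860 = -3338.87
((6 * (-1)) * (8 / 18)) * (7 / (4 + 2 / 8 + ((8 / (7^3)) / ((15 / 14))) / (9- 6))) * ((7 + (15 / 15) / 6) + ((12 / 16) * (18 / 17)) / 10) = -20280904 / 638333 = -31.77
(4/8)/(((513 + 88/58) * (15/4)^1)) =58/223815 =0.00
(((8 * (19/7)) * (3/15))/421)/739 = 152/10889165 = 0.00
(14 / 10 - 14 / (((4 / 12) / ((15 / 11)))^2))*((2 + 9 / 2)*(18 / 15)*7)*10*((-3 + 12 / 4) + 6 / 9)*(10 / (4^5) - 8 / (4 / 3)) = 39325604591 / 77440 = 507820.31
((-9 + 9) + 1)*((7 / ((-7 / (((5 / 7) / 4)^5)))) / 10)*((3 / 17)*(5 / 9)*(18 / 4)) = -9375 / 1170305024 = -0.00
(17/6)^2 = 8.03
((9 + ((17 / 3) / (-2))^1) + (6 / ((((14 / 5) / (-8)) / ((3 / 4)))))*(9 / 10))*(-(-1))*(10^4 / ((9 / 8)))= -9080000 / 189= -48042.33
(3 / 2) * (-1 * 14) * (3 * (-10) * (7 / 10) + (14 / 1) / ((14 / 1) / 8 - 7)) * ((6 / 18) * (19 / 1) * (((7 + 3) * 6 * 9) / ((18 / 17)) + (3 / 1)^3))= 1690297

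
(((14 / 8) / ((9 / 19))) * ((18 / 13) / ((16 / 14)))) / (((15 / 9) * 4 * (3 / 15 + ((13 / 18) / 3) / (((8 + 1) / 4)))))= 678699 / 310336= 2.19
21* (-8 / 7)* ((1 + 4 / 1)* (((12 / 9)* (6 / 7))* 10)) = -9600 / 7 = -1371.43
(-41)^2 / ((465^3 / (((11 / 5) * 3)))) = 0.00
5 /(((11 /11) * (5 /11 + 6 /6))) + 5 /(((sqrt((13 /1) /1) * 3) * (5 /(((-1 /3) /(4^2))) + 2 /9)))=55 /16 - 15 * sqrt(13) /28054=3.44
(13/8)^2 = 169/64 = 2.64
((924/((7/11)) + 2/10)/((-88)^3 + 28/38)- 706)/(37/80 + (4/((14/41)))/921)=-2357354089902504/1586765288723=-1485.64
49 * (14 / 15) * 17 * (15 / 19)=11662 / 19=613.79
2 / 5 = 0.40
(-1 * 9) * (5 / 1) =-45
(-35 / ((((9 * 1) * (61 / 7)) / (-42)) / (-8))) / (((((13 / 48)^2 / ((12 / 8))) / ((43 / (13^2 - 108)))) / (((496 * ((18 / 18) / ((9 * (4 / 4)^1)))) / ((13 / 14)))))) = -1048750653440 / 8175037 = -128286.96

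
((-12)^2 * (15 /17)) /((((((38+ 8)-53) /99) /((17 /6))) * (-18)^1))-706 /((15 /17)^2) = -982738 /1575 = -623.96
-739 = -739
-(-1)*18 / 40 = 9 / 20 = 0.45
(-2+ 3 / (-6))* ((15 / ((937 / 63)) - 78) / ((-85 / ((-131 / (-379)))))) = -0.78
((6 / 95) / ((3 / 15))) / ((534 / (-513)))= -27 / 89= -0.30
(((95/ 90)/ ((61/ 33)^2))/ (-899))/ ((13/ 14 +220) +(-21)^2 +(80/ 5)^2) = -16093/ 42988895329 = -0.00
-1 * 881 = -881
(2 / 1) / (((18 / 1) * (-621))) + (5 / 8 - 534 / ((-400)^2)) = 277877737 / 447120000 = 0.62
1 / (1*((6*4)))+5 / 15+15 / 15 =11 / 8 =1.38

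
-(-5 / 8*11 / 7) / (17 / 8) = 55 / 119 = 0.46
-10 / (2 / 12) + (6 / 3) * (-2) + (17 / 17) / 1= -63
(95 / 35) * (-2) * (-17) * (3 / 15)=646 / 35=18.46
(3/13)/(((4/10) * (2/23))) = 345/52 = 6.63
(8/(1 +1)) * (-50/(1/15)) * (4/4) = -3000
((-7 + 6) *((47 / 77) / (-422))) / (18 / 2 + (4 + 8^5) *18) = 47 / 19168373070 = 0.00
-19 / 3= -6.33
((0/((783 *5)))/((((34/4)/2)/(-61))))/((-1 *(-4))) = 0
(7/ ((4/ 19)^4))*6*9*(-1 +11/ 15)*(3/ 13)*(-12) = 142100.01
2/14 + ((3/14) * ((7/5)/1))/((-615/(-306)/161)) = 173456/7175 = 24.18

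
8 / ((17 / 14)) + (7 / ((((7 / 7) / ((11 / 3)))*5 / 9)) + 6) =4997 / 85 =58.79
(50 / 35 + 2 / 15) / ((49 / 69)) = 3772 / 1715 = 2.20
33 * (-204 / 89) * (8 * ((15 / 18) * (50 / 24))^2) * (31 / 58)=-90578125 / 92916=-974.84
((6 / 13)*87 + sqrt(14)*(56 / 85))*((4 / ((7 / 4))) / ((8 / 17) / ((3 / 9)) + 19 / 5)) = 128*sqrt(14) / 443 + 709920 / 40313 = 18.69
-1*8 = -8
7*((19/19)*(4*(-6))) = -168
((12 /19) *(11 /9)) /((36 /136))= 1496 /513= 2.92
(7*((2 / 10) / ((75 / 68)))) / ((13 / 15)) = 476 / 325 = 1.46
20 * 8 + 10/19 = 3050/19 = 160.53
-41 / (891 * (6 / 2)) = -41 / 2673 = -0.02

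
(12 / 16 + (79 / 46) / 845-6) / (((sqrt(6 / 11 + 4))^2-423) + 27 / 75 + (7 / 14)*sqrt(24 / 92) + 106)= 6170652125*sqrt(138) / 5268291749160908 + 74070264235 / 4404926211673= 0.02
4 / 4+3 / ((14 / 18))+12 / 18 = 116 / 21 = 5.52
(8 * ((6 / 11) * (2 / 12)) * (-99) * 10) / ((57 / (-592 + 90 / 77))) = 10918560 / 1463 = 7463.13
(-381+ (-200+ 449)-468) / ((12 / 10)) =-500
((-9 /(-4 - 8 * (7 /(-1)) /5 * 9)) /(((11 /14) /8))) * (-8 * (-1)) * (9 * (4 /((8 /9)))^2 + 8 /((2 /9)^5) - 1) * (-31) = 38591280 /11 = 3508298.18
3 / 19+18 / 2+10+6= 478 / 19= 25.16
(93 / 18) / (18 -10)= 31 / 48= 0.65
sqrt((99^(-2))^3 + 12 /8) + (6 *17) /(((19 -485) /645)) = -32895 /233 + sqrt(5648880896410) /1940598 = -139.96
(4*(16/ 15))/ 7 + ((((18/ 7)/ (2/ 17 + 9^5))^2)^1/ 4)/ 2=180577099604947/ 296259303924150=0.61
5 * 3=15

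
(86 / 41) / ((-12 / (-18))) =129 / 41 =3.15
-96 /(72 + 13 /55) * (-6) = 31680 /3973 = 7.97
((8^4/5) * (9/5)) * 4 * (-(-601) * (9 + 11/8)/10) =459721728/125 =3677773.82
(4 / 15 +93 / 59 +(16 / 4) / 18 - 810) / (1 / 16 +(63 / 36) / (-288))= -274568576 / 19175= -14319.09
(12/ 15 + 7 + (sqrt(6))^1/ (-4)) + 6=69/ 5 - sqrt(6)/ 4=13.19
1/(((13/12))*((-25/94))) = -1128/325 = -3.47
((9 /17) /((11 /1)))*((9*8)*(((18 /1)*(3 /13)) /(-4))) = -8748 /2431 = -3.60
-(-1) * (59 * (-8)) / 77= -472 / 77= -6.13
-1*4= -4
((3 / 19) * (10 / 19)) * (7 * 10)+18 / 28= 32649 / 5054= 6.46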